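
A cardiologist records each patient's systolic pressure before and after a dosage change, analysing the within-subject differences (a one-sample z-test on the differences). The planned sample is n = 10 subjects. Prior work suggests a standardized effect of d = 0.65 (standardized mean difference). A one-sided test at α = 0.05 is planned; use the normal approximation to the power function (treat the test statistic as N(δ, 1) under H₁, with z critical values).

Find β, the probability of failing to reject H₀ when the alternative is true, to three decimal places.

Noncentrality parameter: δ = d·√n = 0.65 × √10 = 2.0555
Critical value for a one-sided test at α = 0.05: z_α = 1.645.
Power = Φ(δ − 1.645) = Φ(0.411) = 0.6593.
Type II error: β = 1 − power = 1 − 0.6593 = 0.3407.

β ≈ 0.341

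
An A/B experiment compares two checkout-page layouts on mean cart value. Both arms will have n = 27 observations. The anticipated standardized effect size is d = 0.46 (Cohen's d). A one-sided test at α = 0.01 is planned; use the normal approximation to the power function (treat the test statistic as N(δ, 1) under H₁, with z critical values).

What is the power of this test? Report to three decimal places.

Power ≈ 0.262

Noncentrality parameter: δ = d·√(n/2) = 0.46 × √(27/2) = 1.6901
One-sided α = 0.01 → critical value z_{0.01} = 2.326.
Power = Φ(δ − 2.326) = Φ(-0.636) = 0.2623.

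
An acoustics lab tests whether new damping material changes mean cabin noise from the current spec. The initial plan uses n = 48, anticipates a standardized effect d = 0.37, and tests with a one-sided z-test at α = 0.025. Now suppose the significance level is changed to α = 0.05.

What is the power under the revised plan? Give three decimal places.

Power ≈ 0.821

δ = d·√n = 0.37 × √48 = 2.5634 (unchanged). New critical value: z_{0.05} = 1.645.
Revised power = Φ(δ − 1.645) = Φ(0.919) = 0.8208.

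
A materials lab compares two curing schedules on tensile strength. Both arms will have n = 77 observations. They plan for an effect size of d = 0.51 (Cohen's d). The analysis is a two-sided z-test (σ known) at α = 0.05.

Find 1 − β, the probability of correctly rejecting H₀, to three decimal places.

Noncentrality parameter: δ = d·√(n/2) = 0.51 × √(77/2) = 3.1645
Critical value for a two-sided test at α = 0.05: z_{α/2} = 1.960.
Power = Φ(δ − 1.960) + Φ(−δ − 1.960) = Φ(1.205) + Φ(-5.124) = 0.8858 + 0.0000 = 0.8858.

Power ≈ 0.886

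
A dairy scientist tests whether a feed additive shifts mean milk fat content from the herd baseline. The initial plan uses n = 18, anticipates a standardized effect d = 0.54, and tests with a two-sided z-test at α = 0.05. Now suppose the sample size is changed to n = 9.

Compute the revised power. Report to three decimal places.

With n = 9: δ = d·√n = 0.54 × √9 = 1.6200. Critical value z_{0.025} = 1.960.
Revised power = Φ(δ − 1.960) + Φ(−δ − 1.960) = Φ(-0.340) + Φ(-3.580) = 0.3669 + 0.0002 = 0.3671.

Power ≈ 0.367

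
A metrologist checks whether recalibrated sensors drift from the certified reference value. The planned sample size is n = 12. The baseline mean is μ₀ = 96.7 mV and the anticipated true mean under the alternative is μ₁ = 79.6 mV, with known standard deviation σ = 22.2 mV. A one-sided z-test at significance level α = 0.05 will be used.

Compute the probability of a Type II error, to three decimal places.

β ≈ 0.153

Standardized effect: d = |μ₁ − μ₀| / σ = |79.6 − 96.7| / 22.2 = 0.7703
Noncentrality parameter: δ = d·√n = 0.7703 × √12 = 2.6683
One-sided α = 0.05 → critical value z_{0.05} = 1.645.
Power = P(Z > 1.645 − δ) = Φ(1.023) = 0.8470.
Type II error: β = 1 − power = 1 − 0.8470 = 0.1530.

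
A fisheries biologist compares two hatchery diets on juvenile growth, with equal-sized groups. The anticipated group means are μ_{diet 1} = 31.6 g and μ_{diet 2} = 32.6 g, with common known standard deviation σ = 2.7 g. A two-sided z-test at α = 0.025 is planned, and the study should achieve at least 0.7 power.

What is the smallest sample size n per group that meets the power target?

Standardized effect: d = |μ_{diet 1} − μ_{diet 2}| / σ = |31.6 − 32.6| / 2.7 = 0.3704
Set Φ(δ − 2.241) = 0.7; then δ − 2.241 = Φ⁻¹(0.7) = 0.524, giving δ = 2.766.
(For δ > 0 the lower-tail rejection region contributes negligibly to power, so the one-term inversion is standard.)
δ = d·√(n/2) ⇒ n = 2(δ/d)² = 2 × (2.766 / 0.3704)² = 111.53.
Rounding up, n = 112 per group.

n = 112 per group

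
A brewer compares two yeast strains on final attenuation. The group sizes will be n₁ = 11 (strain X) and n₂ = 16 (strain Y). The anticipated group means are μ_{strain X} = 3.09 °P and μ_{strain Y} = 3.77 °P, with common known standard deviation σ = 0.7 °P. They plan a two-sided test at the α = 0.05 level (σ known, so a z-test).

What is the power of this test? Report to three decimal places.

Standardized effect: d = |μ_{strain X} − μ_{strain Y}| / σ = |3.09 − 3.77| / 0.7 = 0.9714
Noncentrality parameter: δ = d / √(1/n₁ + 1/n₂) = 0.9714 / √(1/11 + 1/16) = 2.4802
Two-sided α = 0.05 → critical value z_{0.025} = 1.960.
Power = Φ(δ − 1.960) + Φ(−δ − 1.960) = Φ(0.520) + Φ(-4.440) = 0.6985 + 0.0000 = 0.6986.

Power ≈ 0.699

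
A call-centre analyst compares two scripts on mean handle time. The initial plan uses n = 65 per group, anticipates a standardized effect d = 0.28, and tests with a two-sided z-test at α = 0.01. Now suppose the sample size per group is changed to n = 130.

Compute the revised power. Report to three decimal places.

With n = 130 per group: δ = d·√(n/2) = 0.28 × √(130/2) = 2.2574. Critical value z_{0.005} = 2.576.
Revised power = Φ(δ − 2.576) + Φ(−δ − 2.576) = Φ(-0.318) + Φ(-4.833) = 0.3751 + 0.0000 = 0.3751.

Power ≈ 0.375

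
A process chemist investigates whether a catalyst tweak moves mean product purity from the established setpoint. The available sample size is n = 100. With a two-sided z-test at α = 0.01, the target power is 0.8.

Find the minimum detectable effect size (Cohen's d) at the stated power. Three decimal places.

d ≈ 0.342

Required noncentrality: δ = z_{0.005} + z_{0.20} = 2.576 + 0.842 = 3.417.
(Lower-tail contribution to power is negligible for δ > 0.)
δ = d·√n ⇒ d = δ/√n = 3.417/√100 = 0.3417.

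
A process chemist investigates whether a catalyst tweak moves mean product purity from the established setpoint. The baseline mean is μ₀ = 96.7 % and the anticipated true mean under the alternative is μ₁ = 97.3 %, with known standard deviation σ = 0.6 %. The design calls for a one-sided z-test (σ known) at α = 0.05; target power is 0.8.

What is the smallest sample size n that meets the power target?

n = 7

Standardized effect: d = |μ₁ − μ₀| / σ = |97.3 − 96.7| / 0.6 = 1.0000
Set Φ(δ − 1.645) = 0.8; then δ − 1.645 = Φ⁻¹(0.8) = 0.842, giving δ = 2.486.
δ = d·√n ⇒ n = (δ/d)² = (2.486 / 1.0000)² = 6.18.
Rounding up, n = 7.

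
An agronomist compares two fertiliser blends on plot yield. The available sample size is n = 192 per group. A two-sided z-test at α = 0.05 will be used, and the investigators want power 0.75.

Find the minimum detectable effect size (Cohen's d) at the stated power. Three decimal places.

d ≈ 0.269

Required noncentrality: δ = z_{0.025} + z_{0.25} = 1.960 + 0.674 = 2.634.
(Lower-tail contribution to power is negligible for δ > 0.)
δ = d·√(n/2) ⇒ d = δ/√(n/2) = 2.634/√(192/2) = 0.2689.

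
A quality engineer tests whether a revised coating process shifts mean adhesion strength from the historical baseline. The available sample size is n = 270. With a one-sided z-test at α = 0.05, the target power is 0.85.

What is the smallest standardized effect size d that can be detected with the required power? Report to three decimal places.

d ≈ 0.163

Required noncentrality: δ = z_{0.05} + z_{0.15} = 1.645 + 1.036 = 2.681.
δ = d·√n ⇒ d = δ/√n = 2.681/√270 = 0.1632.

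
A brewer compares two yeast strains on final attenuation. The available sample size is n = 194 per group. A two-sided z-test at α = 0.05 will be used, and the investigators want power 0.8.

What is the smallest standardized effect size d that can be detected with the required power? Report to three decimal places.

Required noncentrality: δ = z_{0.025} + z_{0.20} = 1.960 + 0.842 = 2.802.
(The second rejection-region term Φ(−δ − z_{α/2}) is negligible and dropped.)
δ = d·√(n/2) ⇒ d = δ/√(n/2) = 2.802/√(194/2) = 0.2845.

d ≈ 0.284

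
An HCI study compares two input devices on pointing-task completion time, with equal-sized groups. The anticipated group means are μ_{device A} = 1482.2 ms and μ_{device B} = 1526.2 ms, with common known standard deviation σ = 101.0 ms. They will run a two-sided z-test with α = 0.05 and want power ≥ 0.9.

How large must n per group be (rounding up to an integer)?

Standardized effect: d = |μ_{device A} − μ_{device B}| / σ = |1482.2 − 1526.2| / 101.0 = 0.4356
Set Φ(δ − 1.960) = 0.9; then δ − 1.960 = Φ⁻¹(0.9) = 1.282, giving δ = 3.242.
(For δ > 0 the lower-tail rejection region contributes negligibly to power, so the one-term inversion is standard.)
δ = d·√(n/2) ⇒ n = 2(δ/d)² = 2 × (3.242 / 0.4356)² = 110.73.
Rounding up, n = 111 per group.

n = 111 per group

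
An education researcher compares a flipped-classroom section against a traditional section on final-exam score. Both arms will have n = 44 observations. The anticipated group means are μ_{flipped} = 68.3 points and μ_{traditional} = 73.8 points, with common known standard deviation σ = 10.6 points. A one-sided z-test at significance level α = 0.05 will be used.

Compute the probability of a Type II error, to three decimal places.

Standardized effect: d = |μ_{flipped} − μ_{traditional}| / σ = |68.3 − 73.8| / 10.6 = 0.5189
Noncentrality parameter: δ = d·√(n/2) = 0.5189 × √(44/2) = 2.4337
One-sided α = 0.05 → critical value z_{0.05} = 1.645.
Power = Φ(δ − 1.645) = Φ(0.789) = 0.7849.
Type II error: β = 1 − power = 1 − 0.7849 = 0.2151.

β ≈ 0.215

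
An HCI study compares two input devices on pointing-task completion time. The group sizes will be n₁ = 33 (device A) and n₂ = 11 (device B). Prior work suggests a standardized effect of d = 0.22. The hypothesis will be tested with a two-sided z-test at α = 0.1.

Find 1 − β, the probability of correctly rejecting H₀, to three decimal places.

Power ≈ 0.167

Noncentrality parameter: δ = d / √(1/n₁ + 1/n₂) = 0.22 / √(1/33 + 1/11) = 0.6319
Critical value for a two-sided test at α = 0.1: z_{α/2} = 1.645.
Power = Φ(δ − 1.645) + Φ(−δ − 1.645) = Φ(-1.013) + Φ(-2.277) = 0.1555 + 0.0114 = 0.1669.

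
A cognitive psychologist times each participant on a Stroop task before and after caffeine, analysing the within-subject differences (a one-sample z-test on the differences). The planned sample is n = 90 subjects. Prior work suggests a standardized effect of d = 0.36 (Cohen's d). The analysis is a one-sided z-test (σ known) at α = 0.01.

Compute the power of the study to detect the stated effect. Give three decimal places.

Noncentrality parameter: δ = d·√n = 0.36 × √90 = 3.4153
One-sided α = 0.01 → critical value z_{0.01} = 2.326.
Power = Φ(δ − 2.326) = Φ(1.089) = 0.8619.

Power ≈ 0.862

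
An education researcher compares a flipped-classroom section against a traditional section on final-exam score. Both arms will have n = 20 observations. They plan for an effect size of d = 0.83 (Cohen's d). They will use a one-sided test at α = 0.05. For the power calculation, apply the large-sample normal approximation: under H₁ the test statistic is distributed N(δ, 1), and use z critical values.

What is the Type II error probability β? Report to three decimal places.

β ≈ 0.164

Noncentrality parameter: λ = d·√(n/2) = 0.83 × √(20/2) = 2.6247
Critical value for a one-sided test at α = 0.05: z_α = 1.645.
Power = Φ(λ − 1.645) = Φ(0.980) = 0.8364.
Type II error: β = 1 − power = 1 − 0.8364 = 0.1636.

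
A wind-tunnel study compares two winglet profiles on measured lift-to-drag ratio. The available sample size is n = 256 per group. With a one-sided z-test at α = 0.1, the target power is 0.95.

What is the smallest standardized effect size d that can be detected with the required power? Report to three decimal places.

d ≈ 0.259

Need Φ(δ − 1.282) = 0.95, so δ = 1.282 + 1.645 = 2.926.
δ = d·√(n/2) ⇒ d = δ/√(n/2) = 2.926/√(256/2) = 0.2587.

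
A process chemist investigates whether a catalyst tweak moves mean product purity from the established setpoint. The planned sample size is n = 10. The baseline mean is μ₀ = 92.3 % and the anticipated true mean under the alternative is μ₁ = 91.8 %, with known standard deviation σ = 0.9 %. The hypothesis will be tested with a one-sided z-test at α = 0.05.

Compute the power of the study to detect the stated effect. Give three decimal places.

Standardized effect: d = |μ₁ − μ₀| / σ = |91.8 − 92.3| / 0.9 = 0.5556
Noncentrality parameter: δ = d·√n = 0.5556 × √10 = 1.7568
One-sided α = 0.05 → critical value z_{0.05} = 1.645.
Power = Φ(δ − 1.645) = Φ(0.112) = 0.5446.

Power ≈ 0.545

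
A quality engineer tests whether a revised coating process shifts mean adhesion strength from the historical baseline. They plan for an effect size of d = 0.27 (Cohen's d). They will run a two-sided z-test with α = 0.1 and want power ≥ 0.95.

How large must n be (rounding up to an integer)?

n = 149

Set Φ(δ − 1.645) = 0.95; then δ − 1.645 = Φ⁻¹(0.95) = 1.645, giving δ = 3.290.
(Ignoring the negligible lower-tail rejection probability gives the usual closed-form inversion.)
δ = d·√n ⇒ n = (δ/d)² = (3.290 / 0.27)² = 148.45.
Rounding up, n = 149.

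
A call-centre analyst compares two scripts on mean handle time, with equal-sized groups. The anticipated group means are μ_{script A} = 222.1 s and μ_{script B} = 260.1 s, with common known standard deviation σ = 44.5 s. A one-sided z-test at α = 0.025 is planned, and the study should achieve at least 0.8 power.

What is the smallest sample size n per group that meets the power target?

n = 22 per group

Standardized effect: d = |μ_{script A} − μ_{script B}| / σ = |222.1 − 260.1| / 44.5 = 0.8539
Set Φ(δ − 1.960) = 0.8; then δ − 1.960 = Φ⁻¹(0.8) = 0.842, giving δ = 2.802.
δ = d·√(n/2) ⇒ n = 2(δ/d)² = 2 × (2.802 / 0.8539)² = 21.53.
Round up to the next whole unit.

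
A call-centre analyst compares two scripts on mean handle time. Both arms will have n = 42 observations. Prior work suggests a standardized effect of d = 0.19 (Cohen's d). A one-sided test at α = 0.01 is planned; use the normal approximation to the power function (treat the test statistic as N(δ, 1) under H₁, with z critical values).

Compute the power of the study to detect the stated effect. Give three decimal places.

Power ≈ 0.073

Noncentrality parameter: δ = d·√(n/2) = 0.19 × √(42/2) = 0.8707
Critical value for a one-sided test at α = 0.01: z_α = 2.326.
Power = Φ(δ − 2.326) = Φ(-1.456) = 0.0727.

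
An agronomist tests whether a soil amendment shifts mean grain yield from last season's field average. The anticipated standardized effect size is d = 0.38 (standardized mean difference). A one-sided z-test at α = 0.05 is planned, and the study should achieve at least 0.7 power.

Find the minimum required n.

For power 0.7 need Φ(δ − z_{0.05}) = 0.7, so δ = z_{0.05} + z_{0.30} = 1.645 + 0.524 = 2.169.
δ = d·√n ⇒ n = (δ/d)² = (2.169 / 0.38)² = 32.59.
Round up to the next whole unit.

n = 33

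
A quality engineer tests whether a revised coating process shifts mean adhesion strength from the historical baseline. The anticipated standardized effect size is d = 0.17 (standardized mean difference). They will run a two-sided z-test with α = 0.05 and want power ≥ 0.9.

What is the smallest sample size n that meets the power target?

Set Φ(δ − 1.960) = 0.9; then δ − 1.960 = Φ⁻¹(0.9) = 1.282, giving δ = 3.242.
(Ignoring the negligible lower-tail rejection probability gives the usual closed-form inversion.)
δ = d·√n ⇒ n = (δ/d)² = (3.242 / 0.17)² = 363.58.
Rounding up, n = 364.

n = 364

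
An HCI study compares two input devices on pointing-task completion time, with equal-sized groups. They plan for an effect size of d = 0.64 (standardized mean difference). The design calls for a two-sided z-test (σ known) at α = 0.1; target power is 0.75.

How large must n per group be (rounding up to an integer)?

For power 0.75 need Φ(δ − z_{0.05}) = 0.75, so δ = z_{0.05} + z_{0.25} = 1.645 + 0.674 = 2.319.
(Ignoring the negligible lower-tail rejection probability gives the usual closed-form inversion.)
δ = d·√(n/2) ⇒ n = 2(δ/d)² = 2 × (2.319 / 0.64)² = 26.27.
Round up to the next whole unit.

n = 27 per group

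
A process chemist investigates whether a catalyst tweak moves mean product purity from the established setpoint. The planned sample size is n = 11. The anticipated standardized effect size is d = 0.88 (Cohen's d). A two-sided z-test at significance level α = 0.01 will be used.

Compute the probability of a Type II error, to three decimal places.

β ≈ 0.366

Noncentrality parameter: δ = d·√n = 0.88 × √11 = 2.9186
Two-sided α = 0.01 → critical value z_{0.005} = 2.576.
Power = Φ(δ − 2.576) + Φ(−δ − 2.576) = Φ(0.343) + Φ(-5.494) = 0.6341 + 0.0000 = 0.6341.
Type II error: β = 1 − power = 1 − 0.6341 = 0.3659.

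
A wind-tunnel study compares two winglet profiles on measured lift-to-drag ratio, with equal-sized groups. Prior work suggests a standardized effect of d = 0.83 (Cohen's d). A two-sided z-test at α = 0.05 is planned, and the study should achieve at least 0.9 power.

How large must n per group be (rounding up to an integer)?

n = 31 per group

Set Φ(δ − 1.960) = 0.9; then δ − 1.960 = Φ⁻¹(0.9) = 1.282, giving δ = 3.242.
(For δ > 0 the lower-tail rejection region contributes negligibly to power, so the one-term inversion is standard.)
δ = d·√(n/2) ⇒ n = 2(δ/d)² = 2 × (3.242 / 0.83)² = 30.50.
Round up to the next whole unit.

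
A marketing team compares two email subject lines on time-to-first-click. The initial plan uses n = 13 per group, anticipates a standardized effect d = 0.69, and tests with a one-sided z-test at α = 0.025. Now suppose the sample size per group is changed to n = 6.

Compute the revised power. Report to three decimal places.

With n = 6 per group: δ = d·√(n/2) = 0.69 × √(6/2) = 1.1951. Critical value z_{0.025} = 1.960.
Revised power = Φ(δ − 1.960) = Φ(-0.765) = 0.2222.

Power ≈ 0.222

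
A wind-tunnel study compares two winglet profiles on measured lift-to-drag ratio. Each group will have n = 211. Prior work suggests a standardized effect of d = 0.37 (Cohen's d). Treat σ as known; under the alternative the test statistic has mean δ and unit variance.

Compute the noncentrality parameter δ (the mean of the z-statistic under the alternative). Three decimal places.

The noncentrality parameter scales effect size by the design's sample-size factor: δ = d·√(n/2) = 0.37 × √(211/2) = 3.8004

δ ≈ 3.800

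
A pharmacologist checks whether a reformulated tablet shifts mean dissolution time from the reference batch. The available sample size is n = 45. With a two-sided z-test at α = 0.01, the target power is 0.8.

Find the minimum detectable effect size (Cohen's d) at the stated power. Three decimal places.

Need Φ(δ − 2.576) = 0.8, so δ = 2.576 + 0.842 = 3.417.
(Lower-tail contribution to power is negligible for δ > 0.)
δ = d·√n ⇒ d = δ/√n = 3.417/√45 = 0.5094.

d ≈ 0.509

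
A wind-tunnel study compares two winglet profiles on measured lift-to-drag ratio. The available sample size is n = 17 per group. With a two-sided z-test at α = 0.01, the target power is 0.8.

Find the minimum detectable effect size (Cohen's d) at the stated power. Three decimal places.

Required noncentrality: δ = z_{0.005} + z_{0.20} = 2.576 + 0.842 = 3.417.
(Lower-tail contribution to power is negligible for δ > 0.)
δ = d·√(n/2) ⇒ d = δ/√(n/2) = 3.417/√(17/2) = 1.1722.

d ≈ 1.172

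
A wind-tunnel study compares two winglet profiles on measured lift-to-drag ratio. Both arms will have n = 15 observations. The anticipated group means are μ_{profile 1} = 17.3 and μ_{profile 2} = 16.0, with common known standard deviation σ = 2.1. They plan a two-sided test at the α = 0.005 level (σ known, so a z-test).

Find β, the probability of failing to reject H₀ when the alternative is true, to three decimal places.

Standardized effect: d = |μ_{profile 1} − μ_{profile 2}| / σ = |17.3 − 16.0| / 2.1 = 0.6190
Noncentrality parameter: δ = d·√(n/2) = 0.6190 × √(15/2) = 1.6953
Two-sided α = 0.005 → critical value z_{0.0025} = 2.807.
Power = Φ(δ − 2.807) + Φ(−δ − 2.807) = Φ(-1.112) + Φ(-4.502) = 0.1331 + 0.0000 = 0.1331.
Type II error: β = 1 − power = 1 − 0.1331 = 0.8669.

β ≈ 0.867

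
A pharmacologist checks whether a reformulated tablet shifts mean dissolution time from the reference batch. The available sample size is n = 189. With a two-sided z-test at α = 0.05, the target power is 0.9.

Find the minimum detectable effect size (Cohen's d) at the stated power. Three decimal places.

Required noncentrality: δ = z_{0.025} + z_{0.10} = 1.960 + 1.282 = 3.242.
(The second rejection-region term Φ(−δ − z_{α/2}) is negligible and dropped.)
δ = d·√n ⇒ d = δ/√n = 3.242/√189 = 0.2358.

d ≈ 0.236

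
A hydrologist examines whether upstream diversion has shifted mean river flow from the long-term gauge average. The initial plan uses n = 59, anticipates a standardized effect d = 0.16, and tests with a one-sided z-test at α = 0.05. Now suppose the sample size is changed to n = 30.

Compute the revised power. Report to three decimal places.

With n = 30: δ = d·√n = 0.16 × √30 = 0.8764. Critical value z_{0.05} = 1.645.
Revised power = P(Z > 1.645 − δ) = Φ(-0.768) = 0.2211.

Power ≈ 0.221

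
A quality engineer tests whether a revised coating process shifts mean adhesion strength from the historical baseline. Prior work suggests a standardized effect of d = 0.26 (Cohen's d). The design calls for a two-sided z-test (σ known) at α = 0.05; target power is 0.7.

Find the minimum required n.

n = 92

For power 0.7 need Φ(δ − z_{0.025}) = 0.7, so δ = z_{0.025} + z_{0.30} = 1.960 + 0.524 = 2.484.
(For δ > 0 the lower-tail rejection region contributes negligibly to power, so the one-term inversion is standard.)
δ = d·√n ⇒ n = (δ/d)² = (2.484 / 0.26)² = 91.30.
Round up to the next whole unit.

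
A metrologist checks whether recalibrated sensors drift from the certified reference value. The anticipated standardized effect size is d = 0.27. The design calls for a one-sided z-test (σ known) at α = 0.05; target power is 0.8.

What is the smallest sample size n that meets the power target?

n = 85

Set Φ(δ − 1.645) = 0.8; then δ − 1.645 = Φ⁻¹(0.8) = 0.842, giving δ = 2.486.
δ = d·√n ⇒ n = (δ/d)² = (2.486 / 0.27)² = 84.81.
Rounding up, n = 85.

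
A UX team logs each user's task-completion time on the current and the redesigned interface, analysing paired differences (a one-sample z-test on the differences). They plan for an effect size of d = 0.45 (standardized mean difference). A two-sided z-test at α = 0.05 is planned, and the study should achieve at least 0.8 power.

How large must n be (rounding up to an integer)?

For power 0.8 need Φ(δ − z_{0.025}) = 0.8, so δ = z_{0.025} + z_{0.20} = 1.960 + 0.842 = 2.802.
(For δ > 0 the lower-tail rejection region contributes negligibly to power, so the one-term inversion is standard.)
δ = d·√n ⇒ n = (δ/d)² = (2.802 / 0.45)² = 38.76.
Round up to the next whole unit.

n = 39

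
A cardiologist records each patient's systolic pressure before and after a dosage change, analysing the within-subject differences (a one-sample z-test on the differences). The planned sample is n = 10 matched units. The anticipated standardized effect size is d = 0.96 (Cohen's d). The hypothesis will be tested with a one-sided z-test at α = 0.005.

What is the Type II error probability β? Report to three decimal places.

Noncentrality parameter: δ = d·√n = 0.96 × √10 = 3.0358
One-sided α = 0.005 → critical value z_{0.005} = 2.576.
Power = Φ(δ − 2.576) = Φ(0.460) = 0.6772.
Type II error: β = 1 − power = 1 − 0.6772 = 0.3228.

β ≈ 0.323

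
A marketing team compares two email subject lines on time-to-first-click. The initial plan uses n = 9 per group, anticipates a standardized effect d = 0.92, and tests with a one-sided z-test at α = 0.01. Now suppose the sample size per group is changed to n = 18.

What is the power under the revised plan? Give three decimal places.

Power ≈ 0.668

With n = 18 per group: δ = d·√(n/2) = 0.92 × √(18/2) = 2.7600. Critical value z_{0.01} = 2.326.
Revised power = P(Z > 2.326 − δ) = Φ(0.434) = 0.6677.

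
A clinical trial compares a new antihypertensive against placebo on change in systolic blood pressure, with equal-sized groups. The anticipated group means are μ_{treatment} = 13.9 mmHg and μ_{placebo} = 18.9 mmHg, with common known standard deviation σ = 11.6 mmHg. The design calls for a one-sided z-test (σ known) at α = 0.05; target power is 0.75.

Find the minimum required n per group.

n = 58 per group

Standardized effect: d = |μ_{treatment} − μ_{placebo}| / σ = |13.9 − 18.9| / 11.6 = 0.4310
Set Φ(δ − 1.645) = 0.75; then δ − 1.645 = Φ⁻¹(0.75) = 0.674, giving δ = 2.319.
δ = d·√(n/2) ⇒ n = 2(δ/d)² = 2 × (2.319 / 0.4310)² = 57.91.
Round up to the next whole unit.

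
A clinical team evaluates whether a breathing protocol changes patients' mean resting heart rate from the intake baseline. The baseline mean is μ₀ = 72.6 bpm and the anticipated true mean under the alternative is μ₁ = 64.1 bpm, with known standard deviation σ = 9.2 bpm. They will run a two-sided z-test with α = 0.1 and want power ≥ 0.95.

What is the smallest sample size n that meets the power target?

Standardized effect: d = |μ₁ − μ₀| / σ = |64.1 − 72.6| / 9.2 = 0.9239
For power 0.95 need Φ(δ − z_{0.05}) = 0.95, so δ = z_{0.05} + z_{0.05} = 1.645 + 1.645 = 3.290.
(Ignoring the negligible lower-tail rejection probability gives the usual closed-form inversion.)
δ = d·√n ⇒ n = (δ/d)² = (3.290 / 0.9239)² = 12.68.
Round up to the next whole unit.

n = 13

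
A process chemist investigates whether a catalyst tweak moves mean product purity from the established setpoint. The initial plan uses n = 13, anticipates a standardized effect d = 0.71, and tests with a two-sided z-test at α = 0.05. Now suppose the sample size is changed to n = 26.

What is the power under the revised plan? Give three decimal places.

With n = 26: δ = d·√n = 0.71 × √26 = 3.6203. Critical value z_{0.025} = 1.960.
Revised power = Φ(δ − 1.960) + Φ(−δ − 1.960) = Φ(1.660) + Φ(-5.580) = 0.9516 + 0.0000 = 0.9516.

Power ≈ 0.952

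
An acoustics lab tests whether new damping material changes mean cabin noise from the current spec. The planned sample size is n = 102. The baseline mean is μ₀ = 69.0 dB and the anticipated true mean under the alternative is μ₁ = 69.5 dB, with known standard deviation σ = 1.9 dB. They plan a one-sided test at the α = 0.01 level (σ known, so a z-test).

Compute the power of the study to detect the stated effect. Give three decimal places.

Power ≈ 0.630

Standardized effect: d = |μ₁ − μ₀| / σ = |69.5 − 69.0| / 1.9 = 0.2632
Noncentrality parameter: λ = d·√n = 0.2632 × √102 = 2.6578
Critical value for a one-sided test at α = 0.01: z_α = 2.326.
Power = Φ(λ − 2.326) = Φ(0.331) = 0.6298.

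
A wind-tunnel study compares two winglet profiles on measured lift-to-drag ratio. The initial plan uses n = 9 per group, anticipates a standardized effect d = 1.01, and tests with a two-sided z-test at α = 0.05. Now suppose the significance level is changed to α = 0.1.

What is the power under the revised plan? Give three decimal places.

Power ≈ 0.691

δ = d·√(n/2) = 1.01 × √(9/2) = 2.1425 (unchanged). New critical value: z_{0.05} = 1.645.
Revised power = Φ(δ − 1.645) + Φ(−δ − 1.645) = Φ(0.498) + Φ(-3.787) = 0.6906 + 0.0001 = 0.6907.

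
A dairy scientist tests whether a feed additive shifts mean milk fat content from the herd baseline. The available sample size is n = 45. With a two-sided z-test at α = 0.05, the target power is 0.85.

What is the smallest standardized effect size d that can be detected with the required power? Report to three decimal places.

d ≈ 0.447

Required noncentrality: δ = z_{0.025} + z_{0.15} = 1.960 + 1.036 = 2.996.
(The second rejection-region term Φ(−δ − z_{α/2}) is negligible and dropped.)
δ = d·√n ⇒ d = δ/√n = 2.996/√45 = 0.4467.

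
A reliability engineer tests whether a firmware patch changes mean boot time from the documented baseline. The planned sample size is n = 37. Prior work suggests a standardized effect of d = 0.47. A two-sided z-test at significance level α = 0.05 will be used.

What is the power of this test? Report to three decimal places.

Power ≈ 0.816

Noncentrality parameter: δ = d·√n = 0.47 × √37 = 2.8589
Two-sided α = 0.05 → critical value z_{0.025} = 1.960.
Power = Φ(δ − 1.960) + Φ(−δ − 1.960) = Φ(0.899) + Φ(-4.819) = 0.8157 + 0.0000 = 0.8157.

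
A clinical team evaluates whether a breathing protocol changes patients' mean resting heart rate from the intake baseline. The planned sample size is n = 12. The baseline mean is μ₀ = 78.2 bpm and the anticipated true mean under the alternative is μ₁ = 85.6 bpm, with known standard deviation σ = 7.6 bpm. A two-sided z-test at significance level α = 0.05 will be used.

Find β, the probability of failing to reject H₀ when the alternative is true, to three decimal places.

Standardized effect: d = |μ₁ − μ₀| / σ = |85.6 − 78.2| / 7.6 = 0.9737
Noncentrality parameter: δ = d·√n = 0.9737 × √12 = 3.3729
Two-sided α = 0.05 → critical value z_{0.025} = 1.960.
Power = Φ(δ − 1.960) + Φ(−δ − 1.960) = Φ(1.413) + Φ(-5.333) = 0.9212 + 0.0000 = 0.9212.
Type II error: β = 1 − power = 1 − 0.9212 = 0.0788.

β ≈ 0.079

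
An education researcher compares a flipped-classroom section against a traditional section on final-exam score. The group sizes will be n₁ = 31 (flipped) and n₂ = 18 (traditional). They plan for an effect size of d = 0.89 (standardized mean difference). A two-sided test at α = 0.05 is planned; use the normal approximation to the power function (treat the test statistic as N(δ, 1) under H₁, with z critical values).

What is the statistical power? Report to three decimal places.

Noncentrality parameter: δ = d / √(1/n₁ + 1/n₂) = 0.89 / √(1/31 + 1/18) = 3.0034
Two-sided α = 0.05 → critical value z_{0.025} = 1.960.
Power = Φ(δ − 1.960) + Φ(−δ − 1.960) = Φ(1.043) + Φ(-4.963) = 0.8516 + 0.0000 = 0.8516.

Power ≈ 0.852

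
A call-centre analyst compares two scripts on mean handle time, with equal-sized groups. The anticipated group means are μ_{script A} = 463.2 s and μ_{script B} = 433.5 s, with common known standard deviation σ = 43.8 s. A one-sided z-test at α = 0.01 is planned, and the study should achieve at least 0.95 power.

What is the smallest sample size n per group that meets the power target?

n = 69 per group

Standardized effect: d = |μ_{script A} − μ_{script B}| / σ = |463.2 − 433.5| / 43.8 = 0.6781
For power 0.95 need Φ(δ − z_{0.01}) = 0.95, so δ = z_{0.01} + z_{0.05} = 2.326 + 1.645 = 3.971.
δ = d·√(n/2) ⇒ n = 2(δ/d)² = 2 × (3.971 / 0.6781)² = 68.60.
Rounding up, n = 69 per group.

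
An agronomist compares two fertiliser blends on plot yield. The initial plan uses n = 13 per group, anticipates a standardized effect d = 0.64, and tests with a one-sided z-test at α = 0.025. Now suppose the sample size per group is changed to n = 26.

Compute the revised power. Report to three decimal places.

With n = 26 per group: δ = d·√(n/2) = 0.64 × √(26/2) = 2.3076. Critical value z_{0.025} = 1.960.
Revised power = Φ(δ − 1.960) = Φ(0.348) = 0.6359.

Power ≈ 0.636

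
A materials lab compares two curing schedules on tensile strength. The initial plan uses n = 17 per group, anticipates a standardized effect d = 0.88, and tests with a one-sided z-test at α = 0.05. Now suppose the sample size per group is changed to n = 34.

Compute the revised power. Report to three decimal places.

Power ≈ 0.976

With n = 34 per group: δ = d·√(n/2) = 0.88 × √(34/2) = 3.6283. Critical value z_{0.05} = 1.645.
Revised power = Φ(δ − 1.645) = Φ(1.983) = 0.9763.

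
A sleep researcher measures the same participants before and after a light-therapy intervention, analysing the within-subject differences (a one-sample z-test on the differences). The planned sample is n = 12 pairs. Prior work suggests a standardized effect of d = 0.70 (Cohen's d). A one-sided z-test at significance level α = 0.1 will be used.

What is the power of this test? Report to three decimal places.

Power ≈ 0.874

Noncentrality parameter: δ = d·√n = 0.70 × √12 = 2.4249
Critical value for a one-sided test at α = 0.1: z_α = 1.282.
Power = P(Z > 1.282 − δ) = Φ(1.143) = 0.8735.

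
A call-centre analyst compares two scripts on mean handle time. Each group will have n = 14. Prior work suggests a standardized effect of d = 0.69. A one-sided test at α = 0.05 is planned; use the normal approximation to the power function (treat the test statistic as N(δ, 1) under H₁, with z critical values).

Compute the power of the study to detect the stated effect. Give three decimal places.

Power ≈ 0.572

Noncentrality parameter: δ = d·√(n/2) = 0.69 × √(14/2) = 1.8256
Critical value for a one-sided test at α = 0.05: z_α = 1.645.
Power = P(Z > 1.645 − δ) = Φ(0.181) = 0.5717.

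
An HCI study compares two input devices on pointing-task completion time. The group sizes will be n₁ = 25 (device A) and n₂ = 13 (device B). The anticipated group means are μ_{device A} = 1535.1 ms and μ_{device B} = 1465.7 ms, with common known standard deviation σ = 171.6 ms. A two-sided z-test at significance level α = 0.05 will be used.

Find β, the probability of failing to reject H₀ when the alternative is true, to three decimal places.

Standardized effect: d = |μ_{device A} − μ_{device B}| / σ = |1535.1 − 1465.7| / 171.6 = 0.4044
Noncentrality parameter: δ = d / √(1/n₁ + 1/n₂) = 0.4044 / √(1/25 + 1/13) = 1.1827
Two-sided α = 0.05 → critical value z_{0.025} = 1.960.
Power = Φ(δ − 1.960) + Φ(−δ − 1.960) = Φ(-0.777) + Φ(-3.143) = 0.2185 + 0.0008 = 0.2194.
Type II error: β = 1 − power = 1 − 0.2194 = 0.7806.

β ≈ 0.781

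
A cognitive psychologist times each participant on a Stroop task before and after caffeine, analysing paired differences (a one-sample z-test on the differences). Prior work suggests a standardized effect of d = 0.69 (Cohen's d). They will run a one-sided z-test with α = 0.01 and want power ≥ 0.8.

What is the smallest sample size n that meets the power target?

Set Φ(δ − 2.326) = 0.8; then δ − 2.326 = Φ⁻¹(0.8) = 0.842, giving δ = 3.168.
δ = d·√n ⇒ n = (δ/d)² = (3.168 / 0.69)² = 21.08.
Round up to the next whole unit.

n = 22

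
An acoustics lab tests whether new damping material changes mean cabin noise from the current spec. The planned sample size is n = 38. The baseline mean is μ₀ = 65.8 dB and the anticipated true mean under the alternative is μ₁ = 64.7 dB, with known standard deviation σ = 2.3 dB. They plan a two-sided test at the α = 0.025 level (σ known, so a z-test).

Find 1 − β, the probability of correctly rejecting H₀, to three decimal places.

Power ≈ 0.760

Standardized effect: d = |μ₁ − μ₀| / σ = |64.7 − 65.8| / 2.3 = 0.4783
Noncentrality parameter: δ = d·√n = 0.4783 × √38 = 2.9482
Critical value for a two-sided test at α = 0.025: z_{α/2} = 2.241.
Power = Φ(δ − 2.241) + Φ(−δ − 2.241) = Φ(0.707) + Φ(-5.190) = 0.7602 + 0.0000 = 0.7602.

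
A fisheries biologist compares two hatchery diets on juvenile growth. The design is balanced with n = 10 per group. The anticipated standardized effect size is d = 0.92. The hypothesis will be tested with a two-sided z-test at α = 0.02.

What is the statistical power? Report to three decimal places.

Noncentrality parameter: δ = d·√(n/2) = 0.92 × √(10/2) = 2.0572
Critical value for a two-sided test at α = 0.02: z_{α/2} = 2.326.
Power = Φ(δ − 2.326) + Φ(−δ − 2.326) = Φ(-0.269) + Φ(-4.384) = 0.3939 + 0.0000 = 0.3939.

Power ≈ 0.394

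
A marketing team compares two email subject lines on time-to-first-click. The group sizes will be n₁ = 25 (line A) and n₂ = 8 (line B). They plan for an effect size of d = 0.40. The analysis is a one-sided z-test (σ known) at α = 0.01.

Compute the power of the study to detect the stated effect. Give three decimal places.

Noncentrality parameter: δ = d / √(1/n₁ + 1/n₂) = 0.40 / √(1/25 + 1/8) = 0.9847
One-sided α = 0.01 → critical value z_{0.01} = 2.326.
Power = Φ(δ − 2.326) = Φ(-1.342) = 0.0899.

Power ≈ 0.090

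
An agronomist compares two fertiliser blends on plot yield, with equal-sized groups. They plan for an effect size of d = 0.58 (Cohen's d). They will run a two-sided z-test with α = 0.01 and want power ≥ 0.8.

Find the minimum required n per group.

For power 0.8 need Φ(δ − z_{0.005}) = 0.8, so δ = z_{0.005} + z_{0.20} = 2.576 + 0.842 = 3.417.
(For δ > 0 the lower-tail rejection region contributes negligibly to power, so the one-term inversion is standard.)
δ = d·√(n/2) ⇒ n = 2(δ/d)² = 2 × (3.417 / 0.58)² = 69.44.
Rounding up, n = 70 per group.

n = 70 per group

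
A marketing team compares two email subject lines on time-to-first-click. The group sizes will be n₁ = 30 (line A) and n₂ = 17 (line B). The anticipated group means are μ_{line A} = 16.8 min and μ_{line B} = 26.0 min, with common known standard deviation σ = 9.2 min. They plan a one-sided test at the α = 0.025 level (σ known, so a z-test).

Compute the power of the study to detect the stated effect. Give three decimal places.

Standardized effect: d = |μ_{line A} − μ_{line B}| / σ = |16.8 − 26.0| / 9.2 = 1.0000
Noncentrality parameter: δ = d / √(1/n₁ + 1/n₂) = 1.0000 / √(1/30 + 1/17) = 3.2941
One-sided α = 0.025 → critical value z_{0.025} = 1.960.
Power = P(Z > 1.960 − δ) = Φ(1.334) = 0.9089.

Power ≈ 0.909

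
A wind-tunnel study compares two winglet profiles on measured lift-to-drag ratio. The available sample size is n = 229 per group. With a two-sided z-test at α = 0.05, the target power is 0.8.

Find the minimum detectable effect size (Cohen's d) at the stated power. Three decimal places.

d ≈ 0.262

Required noncentrality: δ = z_{0.025} + z_{0.20} = 1.960 + 0.842 = 2.802.
(The second rejection-region term Φ(−δ − z_{α/2}) is negligible and dropped.)
δ = d·√(n/2) ⇒ d = δ/√(n/2) = 2.802/√(229/2) = 0.2618.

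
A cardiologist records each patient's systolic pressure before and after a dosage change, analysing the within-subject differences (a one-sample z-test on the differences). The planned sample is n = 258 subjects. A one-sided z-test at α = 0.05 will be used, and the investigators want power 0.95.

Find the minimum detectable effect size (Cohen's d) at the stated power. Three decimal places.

d ≈ 0.205

Required noncentrality: δ = z_{0.05} + z_{0.05} = 1.645 + 1.645 = 3.290.
δ = d·√n ⇒ d = δ/√n = 3.290/√258 = 0.2048.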